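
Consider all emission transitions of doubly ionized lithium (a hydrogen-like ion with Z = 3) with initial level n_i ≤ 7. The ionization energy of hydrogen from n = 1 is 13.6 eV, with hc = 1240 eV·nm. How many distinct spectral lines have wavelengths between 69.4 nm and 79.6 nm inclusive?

Enumerate all n_i → n_f pairs with 1 ≤ n_f < n_i ≤ 7 and compute λ = 1240 / [13.6·9·(1/n_f² − 1/n_i²)].
Lines falling in [69.4, 79.6] nm: 3→2 (72.94 nm).

1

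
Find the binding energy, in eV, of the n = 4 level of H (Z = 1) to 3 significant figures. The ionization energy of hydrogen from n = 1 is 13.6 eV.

E_4 = −13.60/16 = −0.850 eV, so ionization (to E = 0) requires 0.850 eV.

0.850 eV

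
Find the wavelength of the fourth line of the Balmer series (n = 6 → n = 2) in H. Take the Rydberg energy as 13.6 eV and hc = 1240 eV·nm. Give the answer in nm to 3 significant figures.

410 nm

The Balmer series terminates on n_f = 2; the fourth line has n_i = 2+4 = 6.
ΔE = 13.60 × (1/2² − 1/6²) = 3.022 eV.
λ = 1240 / 3.022 = 410 nm.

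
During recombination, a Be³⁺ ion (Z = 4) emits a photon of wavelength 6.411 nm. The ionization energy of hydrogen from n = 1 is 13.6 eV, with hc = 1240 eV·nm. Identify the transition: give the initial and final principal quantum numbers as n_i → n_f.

n_i = 3, n_f = 1

The photon energy is ΔE = hc/λ = 1240 / 6.411 = 193.4 eV.
With Z = 4, ΔE = 217.6 × (1/n_f² − 1/n_i²), so 1/n_f² − 1/n_i² = 0.8889.
Trying n_f = 1 gives 1/n_i² = 0.1111, i.e. n_i ≈ 3; this pair matches.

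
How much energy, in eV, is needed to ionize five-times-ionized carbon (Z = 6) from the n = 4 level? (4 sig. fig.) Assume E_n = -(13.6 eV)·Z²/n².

30.60 eV

E_n = −13.6 Z²/n² = −489.6/n² eV for Z = 6.
E_4 = −489.6/16 = −30.60 eV, so ionization (to E = 0) requires 30.60 eV.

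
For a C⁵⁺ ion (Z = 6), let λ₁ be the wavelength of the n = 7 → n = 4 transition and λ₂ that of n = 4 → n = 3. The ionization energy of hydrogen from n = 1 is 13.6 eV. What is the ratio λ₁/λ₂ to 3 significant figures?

λ ∝ 1/ΔE ∝ 1/(1/n_f² − 1/n_i²), and the Z² and hc factors cancel in the ratio.
λ₁/λ₂ = (1/3² − 1/4²)/(1/4² − 1/7²) = 0.04861/0.04209 = 1.15.

1.15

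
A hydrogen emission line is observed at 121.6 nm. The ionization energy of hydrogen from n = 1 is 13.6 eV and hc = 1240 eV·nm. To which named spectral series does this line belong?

Lyman

ΔE = 1240/121.6 = 10.20 eV.
This matches 13.6 × (1/1² − 1/2²), so n_f = 1: the Lyman series.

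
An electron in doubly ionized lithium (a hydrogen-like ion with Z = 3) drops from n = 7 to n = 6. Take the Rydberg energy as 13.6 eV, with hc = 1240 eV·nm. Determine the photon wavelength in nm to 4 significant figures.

For Z = 3 the level energies scale as Z², so the effective Rydberg energy is 13.6 × 9 = 122.4 eV.
ΔE = 122.4 × (1/6² − 1/7²) = 122.4 × 0.007370 = 0.9020 eV.
λ = hc/ΔE = 1240 / 0.9020 = 1375 nm.

1375 nm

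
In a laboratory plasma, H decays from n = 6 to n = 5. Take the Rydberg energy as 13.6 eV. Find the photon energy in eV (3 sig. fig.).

E_6 = −13.60/36 = −0.3778 eV and E_5 = −13.60/25 = −0.5440 eV.
The photon energy is |E_6 − E_5| = 0.166 eV.

0.166 eV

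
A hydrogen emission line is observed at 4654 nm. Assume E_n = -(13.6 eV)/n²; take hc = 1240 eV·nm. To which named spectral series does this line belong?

Pfund

ΔE = 1240/4654 = 0.2664 eV.
This matches 13.6 × (1/5² − 1/7²), so n_f = 5: the Pfund series.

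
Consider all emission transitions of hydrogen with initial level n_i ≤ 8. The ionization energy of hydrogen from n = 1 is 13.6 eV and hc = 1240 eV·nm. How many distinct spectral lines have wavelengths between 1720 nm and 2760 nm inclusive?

Enumerate all n_i → n_f pairs with 1 ≤ n_f < n_i ≤ 8 and compute λ = 1240 / [13.6·1·(1/n_f² − 1/n_i²)].
Lines falling in [1720, 2760] nm: 4→3 (1876 nm), 8→4 (1945 nm), 7→4 (2166 nm), 6→4 (2626 nm).

4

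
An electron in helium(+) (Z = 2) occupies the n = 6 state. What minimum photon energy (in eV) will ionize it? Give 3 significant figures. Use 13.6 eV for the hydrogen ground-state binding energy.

1.51 eV

E_n = −13.6 Z²/n² = −54.40/n² eV for Z = 2.
E_6 = −54.40/36 = −1.51 eV, so ionization (to E = 0) requires 1.51 eV.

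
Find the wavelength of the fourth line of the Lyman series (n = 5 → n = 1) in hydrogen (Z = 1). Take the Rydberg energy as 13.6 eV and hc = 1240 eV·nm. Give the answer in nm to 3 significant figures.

95.0 nm

The Lyman series terminates on n_f = 1; the fourth line has n_i = 1+4 = 5.
ΔE = 13.60 × (1/1² − 1/5²) = 13.06 eV.
λ = 1240 / 13.06 = 95.0 nm.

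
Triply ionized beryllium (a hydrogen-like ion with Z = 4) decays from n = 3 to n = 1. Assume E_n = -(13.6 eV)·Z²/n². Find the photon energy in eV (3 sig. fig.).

The Bohr energies scale as Z², so for Z = 4: E_n = −217.6/n² eV.
E_3 = −217.6/9 = −24.18 eV and E_1 = −217.6/1 = −217.6 eV.
The photon energy is |E_3 − E_1| = 193 eV.

193 eV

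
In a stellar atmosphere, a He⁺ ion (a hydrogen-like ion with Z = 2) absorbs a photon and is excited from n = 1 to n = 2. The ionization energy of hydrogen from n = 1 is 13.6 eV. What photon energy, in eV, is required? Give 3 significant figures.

The Bohr energies scale as Z², so for Z = 2: E_n = −54.40/n² eV.
E_2 = −54.40/4 = −13.60 eV and E_1 = −54.40/1 = −54.40 eV.
The photon energy is |E_2 − E_1| = 40.8 eV.

40.8 eV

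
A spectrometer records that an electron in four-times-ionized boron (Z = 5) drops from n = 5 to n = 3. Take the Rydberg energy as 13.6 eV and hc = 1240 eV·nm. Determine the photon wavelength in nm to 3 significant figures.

For Z = 5 the level energies scale as Z², so the effective Rydberg energy is 13.6 × 25 = 340.0 eV.
ΔE = 340.0 × (1/3² − 1/5²) = 340.0 × 0.07111 = 24.18 eV.
λ = hc/ΔE = 1240 / 24.18 = 51.3 nm.

51.3 nm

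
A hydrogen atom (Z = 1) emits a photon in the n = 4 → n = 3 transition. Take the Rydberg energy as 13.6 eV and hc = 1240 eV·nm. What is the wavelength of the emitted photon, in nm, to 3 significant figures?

1880 nm

ΔE = 13.60 × (1/3² − 1/4²) = 13.60 × 0.04861 = 0.6611 eV.
λ = hc/ΔE = 1240 / 0.6611 = 1880 nm.
This line belongs to the Paschen series.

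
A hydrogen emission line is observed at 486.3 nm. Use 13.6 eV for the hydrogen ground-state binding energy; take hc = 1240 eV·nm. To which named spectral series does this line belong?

Balmer

ΔE = 1240/486.3 = 2.550 eV.
This matches 13.6 × (1/2² − 1/4²), so n_f = 2: the Balmer series.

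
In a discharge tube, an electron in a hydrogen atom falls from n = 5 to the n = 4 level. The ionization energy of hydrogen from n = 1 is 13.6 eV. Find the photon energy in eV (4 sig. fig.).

0.3060 eV

E_5 = −13.60/25 = −0.5440 eV and E_4 = −13.60/16 = −0.8500 eV.
The photon energy is |E_5 − E_4| = 0.3060 eV.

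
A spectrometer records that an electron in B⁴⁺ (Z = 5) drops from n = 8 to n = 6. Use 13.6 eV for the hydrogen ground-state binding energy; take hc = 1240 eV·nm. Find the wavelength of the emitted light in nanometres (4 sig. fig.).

For Z = 5 the level energies scale as Z², so the effective Rydberg energy is 13.6 × 25 = 340.0 eV.
ΔE = 340.0 × (1/6² − 1/8²) = 340.0 × 0.01215 = 4.132 eV.
λ = hc/ΔE = 1240 / 4.132 = 300.1 nm.

300.1 nm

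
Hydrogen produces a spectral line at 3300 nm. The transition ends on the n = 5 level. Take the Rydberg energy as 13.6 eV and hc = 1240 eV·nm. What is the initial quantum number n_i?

n_i = 9

The photon energy is ΔE = hc/λ = 1240 / 3300 = 0.3758 eV.
With Z = 1, ΔE = 13.60 × (1/n_f² − 1/n_i²), so 1/n_f² − 1/n_i² = 0.02763.
With n_f = 5: 1/n_i² = 1/25 − 0.02763 = 0.01237, so n_i ≈ 8.99.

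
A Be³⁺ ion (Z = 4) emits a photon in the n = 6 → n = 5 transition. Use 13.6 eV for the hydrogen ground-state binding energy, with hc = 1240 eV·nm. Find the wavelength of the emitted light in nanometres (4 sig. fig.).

466.2 nm

For Z = 4 the level energies scale as Z², so the effective Rydberg energy is 13.6 × 16 = 217.6 eV.
ΔE = 217.6 × (1/5² − 1/6²) = 217.6 × 0.01222 = 2.660 eV.
λ = hc/ΔE = 1240 / 2.660 = 466.2 nm.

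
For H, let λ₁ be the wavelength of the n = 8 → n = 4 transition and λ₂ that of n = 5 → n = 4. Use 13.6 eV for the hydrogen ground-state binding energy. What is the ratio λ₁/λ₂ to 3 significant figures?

λ ∝ 1/ΔE ∝ 1/(1/n_f² − 1/n_i²), and the Z² and hc factors cancel in the ratio.
λ₁/λ₂ = (1/4² − 1/5²)/(1/4² − 1/8²) = 0.02250/0.04688 = 0.480.

0.480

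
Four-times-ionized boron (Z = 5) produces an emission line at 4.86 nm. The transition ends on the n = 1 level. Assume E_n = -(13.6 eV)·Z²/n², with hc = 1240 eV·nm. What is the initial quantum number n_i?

The photon energy is ΔE = hc/λ = 1240 / 4.86 = 255.1 eV.
With Z = 5, ΔE = 340.0 × (1/n_f² − 1/n_i²), so 1/n_f² − 1/n_i² = 0.7504.
With n_f = 1: 1/n_i² = 1/1 − 0.7504 = 0.2496, so n_i ≈ 2.00.

n_i = 2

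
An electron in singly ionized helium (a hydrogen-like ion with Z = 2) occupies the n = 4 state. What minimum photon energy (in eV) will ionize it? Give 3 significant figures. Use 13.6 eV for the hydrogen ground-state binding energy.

3.40 eV

E_n = −13.6 Z²/n² = −54.40/n² eV for Z = 2.
E_4 = −54.40/16 = −3.40 eV, so ionization (to E = 0) requires 3.40 eV.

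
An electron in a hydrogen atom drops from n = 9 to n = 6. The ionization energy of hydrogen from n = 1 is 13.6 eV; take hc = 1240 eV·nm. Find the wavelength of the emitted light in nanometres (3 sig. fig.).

ΔE = 13.60 × (1/6² − 1/9²) = 13.60 × 0.01543 = 0.2099 eV.
λ = hc/ΔE = 1240 / 0.2099 = 5910 nm.

5910 nm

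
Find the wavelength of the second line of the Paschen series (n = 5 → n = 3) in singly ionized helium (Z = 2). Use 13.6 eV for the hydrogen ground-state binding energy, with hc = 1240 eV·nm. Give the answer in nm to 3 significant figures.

The Paschen series terminates on n_f = 3; the second line has n_i = 3+2 = 5.
ΔE = 54.40 × (1/3² − 1/5²) = 3.868 eV.
λ = 1240 / 3.868 = 321 nm.

321 nm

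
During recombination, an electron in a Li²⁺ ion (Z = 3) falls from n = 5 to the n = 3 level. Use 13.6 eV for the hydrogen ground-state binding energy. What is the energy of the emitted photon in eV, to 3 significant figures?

8.70 eV

The Bohr energies scale as Z², so for Z = 3: E_n = −122.4/n² eV.
E_5 = −122.4/25 = −4.896 eV and E_3 = −122.4/9 = −13.60 eV.
The photon energy is |E_5 − E_3| = 8.70 eV.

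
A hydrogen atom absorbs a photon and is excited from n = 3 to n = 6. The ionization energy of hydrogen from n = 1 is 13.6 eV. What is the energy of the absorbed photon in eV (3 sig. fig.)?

1.13 eV

E_6 = −13.60/36 = −0.3778 eV and E_3 = −13.60/9 = −1.511 eV.
The photon energy is |E_6 − E_3| = 1.13 eV.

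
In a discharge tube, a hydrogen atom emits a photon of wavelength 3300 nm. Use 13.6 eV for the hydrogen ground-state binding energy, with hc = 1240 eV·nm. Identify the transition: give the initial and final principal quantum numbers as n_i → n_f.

The photon energy is ΔE = hc/λ = 1240 / 3300 = 0.3758 eV.
With Z = 1, ΔE = 13.60 × (1/n_f² − 1/n_i²), so 1/n_f² − 1/n_i² = 0.02763.
Trying n_f = 5 gives 1/n_i² = 0.01237, i.e. n_i ≈ 9; this pair matches.

n_i = 9, n_f = 5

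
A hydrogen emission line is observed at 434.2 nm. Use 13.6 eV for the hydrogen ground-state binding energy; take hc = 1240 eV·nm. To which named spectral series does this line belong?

Balmer

ΔE = 1240/434.2 = 2.856 eV.
This matches 13.6 × (1/2² − 1/5²), so n_f = 2: the Balmer series.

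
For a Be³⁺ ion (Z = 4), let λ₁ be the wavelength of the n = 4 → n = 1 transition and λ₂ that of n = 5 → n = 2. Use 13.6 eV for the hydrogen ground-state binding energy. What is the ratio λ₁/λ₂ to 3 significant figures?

0.224

λ ∝ 1/ΔE ∝ 1/(1/n_f² − 1/n_i²), and the Z² and hc factors cancel in the ratio.
λ₁/λ₂ = (1/2² − 1/5²)/(1/1² − 1/4²) = 0.2100/0.9375 = 0.224.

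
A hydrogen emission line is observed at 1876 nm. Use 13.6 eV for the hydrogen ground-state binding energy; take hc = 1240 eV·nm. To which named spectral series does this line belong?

ΔE = 1240/1876 = 0.6610 eV.
This matches 13.6 × (1/3² − 1/4²), so n_f = 3: the Paschen series.

Paschen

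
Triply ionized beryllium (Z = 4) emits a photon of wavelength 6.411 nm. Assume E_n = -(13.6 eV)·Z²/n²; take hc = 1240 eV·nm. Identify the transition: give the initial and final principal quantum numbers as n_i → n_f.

The photon energy is ΔE = hc/λ = 1240 / 6.411 = 193.4 eV.
With Z = 4, ΔE = 217.6 × (1/n_f² − 1/n_i²), so 1/n_f² − 1/n_i² = 0.8889.
Trying n_f = 1 gives 1/n_i² = 0.1111, i.e. n_i ≈ 3; this pair matches.

n_i = 3, n_f = 1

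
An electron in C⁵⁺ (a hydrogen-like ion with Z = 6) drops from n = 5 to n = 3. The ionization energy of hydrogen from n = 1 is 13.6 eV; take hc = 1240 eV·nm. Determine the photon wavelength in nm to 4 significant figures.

For Z = 6 the level energies scale as Z², so the effective Rydberg energy is 13.6 × 36 = 489.6 eV.
ΔE = 489.6 × (1/3² − 1/5²) = 489.6 × 0.07111 = 34.82 eV.
λ = hc/ΔE = 1240 / 34.82 = 35.62 nm.

35.62 nm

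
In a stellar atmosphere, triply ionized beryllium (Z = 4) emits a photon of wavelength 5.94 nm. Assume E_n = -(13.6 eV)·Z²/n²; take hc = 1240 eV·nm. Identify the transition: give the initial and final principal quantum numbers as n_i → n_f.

The photon energy is ΔE = hc/λ = 1240 / 5.94 = 208.8 eV.
With Z = 4, ΔE = 217.6 × (1/n_f² − 1/n_i²), so 1/n_f² − 1/n_i² = 0.9593.
Trying n_f = 1 gives 1/n_i² = 0.04065, i.e. n_i ≈ 5; this pair matches.

n_i = 5, n_f = 1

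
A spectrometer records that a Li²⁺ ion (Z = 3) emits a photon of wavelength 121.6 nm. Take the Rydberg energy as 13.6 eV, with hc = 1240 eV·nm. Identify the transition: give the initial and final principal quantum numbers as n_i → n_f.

n_i = 6, n_f = 3

The photon energy is ΔE = hc/λ = 1240 / 121.6 = 10.20 eV.
With Z = 3, ΔE = 122.4 × (1/n_f² − 1/n_i²), so 1/n_f² − 1/n_i² = 0.08331.
Trying n_f = 3 gives 1/n_i² = 0.02780, i.e. n_i ≈ 6; this pair matches.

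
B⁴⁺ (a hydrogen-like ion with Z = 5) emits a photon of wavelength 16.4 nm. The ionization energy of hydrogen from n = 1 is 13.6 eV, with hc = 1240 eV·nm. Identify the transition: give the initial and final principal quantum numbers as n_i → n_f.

The photon energy is ΔE = hc/λ = 1240 / 16.4 = 75.61 eV.
With Z = 5, ΔE = 340.0 × (1/n_f² − 1/n_i²), so 1/n_f² − 1/n_i² = 0.2224.
Trying n_f = 2 gives 1/n_i² = 0.02762, i.e. n_i ≈ 6; this pair matches.

n_i = 6, n_f = 2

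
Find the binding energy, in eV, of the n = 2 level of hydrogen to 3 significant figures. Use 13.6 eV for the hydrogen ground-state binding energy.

3.40 eV

E_2 = −13.60/4 = −3.40 eV, so ionization (to E = 0) requires 3.40 eV.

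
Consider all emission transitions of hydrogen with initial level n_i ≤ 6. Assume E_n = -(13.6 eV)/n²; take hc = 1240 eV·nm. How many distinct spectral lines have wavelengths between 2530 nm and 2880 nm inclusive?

Enumerate all n_i → n_f pairs with 1 ≤ n_f < n_i ≤ 6 and compute λ = 1240 / [13.6·1·(1/n_f² − 1/n_i²)].
Lines falling in [2530, 2880] nm: 6→4 (2626 nm).

1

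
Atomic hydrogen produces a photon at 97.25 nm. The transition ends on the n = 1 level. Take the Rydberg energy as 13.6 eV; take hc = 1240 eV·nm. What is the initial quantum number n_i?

The photon energy is ΔE = hc/λ = 1240 / 97.25 = 12.75 eV.
With Z = 1, ΔE = 13.60 × (1/n_f² − 1/n_i²), so 1/n_f² − 1/n_i² = 0.9375.
With n_f = 1: 1/n_i² = 1/1 − 0.9375 = 0.06245, so n_i ≈ 4.00.

n_i = 4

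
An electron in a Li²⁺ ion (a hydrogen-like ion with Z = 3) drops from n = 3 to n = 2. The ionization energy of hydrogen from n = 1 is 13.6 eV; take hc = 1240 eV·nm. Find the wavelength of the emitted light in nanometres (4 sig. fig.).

For Z = 3 the level energies scale as Z², so the effective Rydberg energy is 13.6 × 9 = 122.4 eV.
ΔE = 122.4 × (1/2² − 1/3²) = 122.4 × 0.1389 = 17.00 eV.
λ = hc/ΔE = 1240 / 17.00 = 72.94 nm.

72.94 nm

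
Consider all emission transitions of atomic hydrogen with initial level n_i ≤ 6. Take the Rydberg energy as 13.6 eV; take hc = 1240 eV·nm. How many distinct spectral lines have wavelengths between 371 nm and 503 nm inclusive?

3

Enumerate all n_i → n_f pairs with 1 ≤ n_f < n_i ≤ 6 and compute λ = 1240 / [13.6·1·(1/n_f² − 1/n_i²)].
Lines falling in [371, 503] nm: 6→2 (410.3 nm), 5→2 (434.2 nm), 4→2 (486.3 nm).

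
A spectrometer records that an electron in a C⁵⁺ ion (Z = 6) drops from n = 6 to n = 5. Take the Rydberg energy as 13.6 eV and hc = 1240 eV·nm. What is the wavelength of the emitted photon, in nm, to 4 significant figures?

207.2 nm

For Z = 6 the level energies scale as Z², so the effective Rydberg energy is 13.6 × 36 = 489.6 eV.
ΔE = 489.6 × (1/5² − 1/6²) = 489.6 × 0.01222 = 5.984 eV.
λ = hc/ΔE = 1240 / 5.984 = 207.2 nm.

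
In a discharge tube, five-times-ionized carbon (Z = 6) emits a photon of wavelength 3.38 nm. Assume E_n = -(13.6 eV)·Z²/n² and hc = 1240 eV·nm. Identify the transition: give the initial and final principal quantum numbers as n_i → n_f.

n_i = 2, n_f = 1

The photon energy is ΔE = hc/λ = 1240 / 3.38 = 366.9 eV.
With Z = 6, ΔE = 489.6 × (1/n_f² − 1/n_i²), so 1/n_f² − 1/n_i² = 0.7493.
Trying n_f = 1 gives 1/n_i² = 0.2507, i.e. n_i ≈ 2; this pair matches.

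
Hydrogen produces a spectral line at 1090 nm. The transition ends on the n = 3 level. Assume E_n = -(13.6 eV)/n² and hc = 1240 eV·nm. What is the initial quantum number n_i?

The photon energy is ΔE = hc/λ = 1240 / 1090 = 1.138 eV.
With Z = 1, ΔE = 13.60 × (1/n_f² − 1/n_i²), so 1/n_f² − 1/n_i² = 0.08365.
With n_f = 3: 1/n_i² = 1/9 − 0.08365 = 0.02746, so n_i ≈ 6.03.

n_i = 6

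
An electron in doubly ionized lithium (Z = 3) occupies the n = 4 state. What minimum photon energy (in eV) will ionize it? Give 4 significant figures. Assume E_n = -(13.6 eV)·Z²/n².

E_n = −13.6 Z²/n² = −122.4/n² eV for Z = 3.
E_4 = −122.4/16 = −7.650 eV, so ionization (to E = 0) requires 7.650 eV.

7.650 eV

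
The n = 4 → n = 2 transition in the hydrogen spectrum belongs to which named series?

Balmer

The series is set by the lower level: n_f = 2 is the Balmer series.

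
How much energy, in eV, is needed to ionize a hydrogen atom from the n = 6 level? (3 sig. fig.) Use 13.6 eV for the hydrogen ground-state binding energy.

0.378 eV

E_6 = −13.60/36 = −0.378 eV, so ionization (to E = 0) requires 0.378 eV.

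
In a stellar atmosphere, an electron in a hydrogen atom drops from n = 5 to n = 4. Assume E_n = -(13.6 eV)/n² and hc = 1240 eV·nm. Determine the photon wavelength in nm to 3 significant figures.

ΔE = 13.60 × (1/4² − 1/5²) = 13.60 × 0.02250 = 0.3060 eV.
λ = hc/ΔE = 1240 / 0.3060 = 4050 nm.

4050 nm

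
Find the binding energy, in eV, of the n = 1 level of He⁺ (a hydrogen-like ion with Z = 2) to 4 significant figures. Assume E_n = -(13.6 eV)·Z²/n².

E_n = −13.6 Z²/n² = −54.40/n² eV for Z = 2.
E_1 = −54.40/1 = −54.40 eV, so ionization (to E = 0) requires 54.40 eV.

54.40 eV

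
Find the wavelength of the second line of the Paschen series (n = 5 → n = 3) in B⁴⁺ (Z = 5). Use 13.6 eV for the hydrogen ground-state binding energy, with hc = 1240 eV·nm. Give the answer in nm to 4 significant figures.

51.29 nm

The Paschen series terminates on n_f = 3; the second line has n_i = 3+2 = 5.
ΔE = 340.0 × (1/3² − 1/5²) = 24.18 eV.
λ = 1240 / 24.18 = 51.29 nm.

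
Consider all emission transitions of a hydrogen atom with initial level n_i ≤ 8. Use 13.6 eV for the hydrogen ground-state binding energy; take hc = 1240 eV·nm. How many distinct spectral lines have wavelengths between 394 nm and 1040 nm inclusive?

7

Enumerate all n_i → n_f pairs with 1 ≤ n_f < n_i ≤ 8 and compute λ = 1240 / [13.6·1·(1/n_f² − 1/n_i²)].
Lines falling in [394, 1040] nm: 7→2 (397.1 nm), 6→2 (410.3 nm), 5→2 (434.2 nm), 4→2 (486.3 nm), 3→2 (656.5 nm), 8→3 (954.9 nm), 7→3 (1005 nm).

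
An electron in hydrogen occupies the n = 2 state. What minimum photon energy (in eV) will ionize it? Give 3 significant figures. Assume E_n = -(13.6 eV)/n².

E_2 = −13.60/4 = −3.40 eV, so ionization (to E = 0) requires 3.40 eV.

3.40 eV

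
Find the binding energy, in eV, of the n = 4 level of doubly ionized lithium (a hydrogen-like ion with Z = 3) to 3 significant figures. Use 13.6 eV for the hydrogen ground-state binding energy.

E_n = −13.6 Z²/n² = −122.4/n² eV for Z = 3.
E_4 = −122.4/16 = −7.65 eV, so ionization (to E = 0) requires 7.65 eV.

7.65 eV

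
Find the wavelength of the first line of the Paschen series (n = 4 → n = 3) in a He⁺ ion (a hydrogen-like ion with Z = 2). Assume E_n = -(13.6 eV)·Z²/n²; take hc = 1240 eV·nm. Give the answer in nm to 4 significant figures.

The Paschen series terminates on n_f = 3; the first line has n_i = 3+1 = 4.
ΔE = 54.40 × (1/3² − 1/4²) = 2.644 eV.
λ = 1240 / 2.644 = 468.9 nm.

468.9 nm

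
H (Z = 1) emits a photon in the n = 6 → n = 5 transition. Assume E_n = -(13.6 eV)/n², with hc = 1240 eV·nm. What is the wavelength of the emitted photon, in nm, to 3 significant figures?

7460 nm

ΔE = 13.60 × (1/5² − 1/6²) = 13.60 × 0.01222 = 0.1662 eV.
λ = hc/ΔE = 1240 / 0.1662 = 7460 nm.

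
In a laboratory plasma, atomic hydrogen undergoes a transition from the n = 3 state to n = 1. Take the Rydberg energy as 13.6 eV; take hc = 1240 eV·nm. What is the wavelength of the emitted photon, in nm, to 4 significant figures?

102.6 nm

ΔE = 13.60 × (1/1² − 1/3²) = 13.60 × 0.8889 = 12.09 eV.
λ = hc/ΔE = 1240 / 12.09 = 102.6 nm.
This line belongs to the Lyman series.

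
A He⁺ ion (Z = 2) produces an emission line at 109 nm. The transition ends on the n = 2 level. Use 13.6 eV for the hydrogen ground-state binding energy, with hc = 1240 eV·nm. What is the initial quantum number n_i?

The photon energy is ΔE = hc/λ = 1240 / 109 = 11.38 eV.
With Z = 2, ΔE = 54.40 × (1/n_f² − 1/n_i²), so 1/n_f² − 1/n_i² = 0.2091.
With n_f = 2: 1/n_i² = 1/4 − 0.2091 = 0.04088, so n_i ≈ 4.95.

n_i = 5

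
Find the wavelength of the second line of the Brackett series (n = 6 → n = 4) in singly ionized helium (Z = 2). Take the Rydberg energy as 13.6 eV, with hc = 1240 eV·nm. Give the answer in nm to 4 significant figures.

The Brackett series terminates on n_f = 4; the second line has n_i = 4+2 = 6.
ΔE = 54.40 × (1/4² − 1/6²) = 1.889 eV.
λ = 1240 / 1.889 = 656.5 nm.

656.5 nm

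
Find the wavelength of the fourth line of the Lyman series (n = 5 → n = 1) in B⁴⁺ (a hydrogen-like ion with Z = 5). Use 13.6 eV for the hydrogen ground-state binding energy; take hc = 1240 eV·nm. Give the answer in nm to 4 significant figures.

3.799 nm

The Lyman series terminates on n_f = 1; the fourth line has n_i = 1+4 = 5.
ΔE = 340.0 × (1/1² − 1/5²) = 326.4 eV.
λ = 1240 / 326.4 = 3.799 nm.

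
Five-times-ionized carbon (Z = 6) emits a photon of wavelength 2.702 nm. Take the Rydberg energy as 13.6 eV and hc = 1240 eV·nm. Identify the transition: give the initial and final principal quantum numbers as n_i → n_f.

n_i = 4, n_f = 1

The photon energy is ΔE = hc/λ = 1240 / 2.702 = 458.9 eV.
With Z = 6, ΔE = 489.6 × (1/n_f² − 1/n_i²), so 1/n_f² − 1/n_i² = 0.9373.
Trying n_f = 1 gives 1/n_i² = 0.06266, i.e. n_i ≈ 4; this pair matches.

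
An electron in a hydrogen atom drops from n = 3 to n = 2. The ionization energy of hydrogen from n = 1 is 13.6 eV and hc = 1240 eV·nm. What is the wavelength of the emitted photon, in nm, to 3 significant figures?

ΔE = 13.60 × (1/2² − 1/3²) = 13.60 × 0.1389 = 1.889 eV.
λ = hc/ΔE = 1240 / 1.889 = 656 nm.
This line belongs to the Balmer series.

656 nm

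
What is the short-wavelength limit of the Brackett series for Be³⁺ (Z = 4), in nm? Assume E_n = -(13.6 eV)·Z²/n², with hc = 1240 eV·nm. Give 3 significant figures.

The Brackett series has lower level n_f = 4; the series limit corresponds to n_i → ∞.
ΔE_max = 13.6 × 16 / 4² = 13.60 eV.
λ_min = 1240 / 13.60 = 91.2 nm.

91.2 nm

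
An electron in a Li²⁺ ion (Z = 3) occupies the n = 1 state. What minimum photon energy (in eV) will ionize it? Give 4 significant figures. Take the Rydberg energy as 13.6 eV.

E_n = −13.6 Z²/n² = −122.4/n² eV for Z = 3.
E_1 = −122.4/1 = −122.4 eV, so ionization (to E = 0) requires 122.4 eV.

122.4 eV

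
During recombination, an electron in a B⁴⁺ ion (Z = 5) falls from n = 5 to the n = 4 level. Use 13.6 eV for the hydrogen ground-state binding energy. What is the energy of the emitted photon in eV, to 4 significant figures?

The Bohr energies scale as Z², so for Z = 5: E_n = −340.0/n² eV.
E_5 = −340.0/25 = −13.60 eV and E_4 = −340.0/16 = −21.25 eV.
The photon energy is |E_5 − E_4| = 7.650 eV.

7.650 eV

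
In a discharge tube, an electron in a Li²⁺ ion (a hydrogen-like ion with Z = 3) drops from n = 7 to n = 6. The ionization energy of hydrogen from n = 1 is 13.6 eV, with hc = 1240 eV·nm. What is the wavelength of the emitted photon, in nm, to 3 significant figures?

1370 nm

For Z = 3 the level energies scale as Z², so the effective Rydberg energy is 13.6 × 9 = 122.4 eV.
ΔE = 122.4 × (1/6² − 1/7²) = 122.4 × 0.007370 = 0.9020 eV.
λ = hc/ΔE = 1240 / 0.9020 = 1370 nm.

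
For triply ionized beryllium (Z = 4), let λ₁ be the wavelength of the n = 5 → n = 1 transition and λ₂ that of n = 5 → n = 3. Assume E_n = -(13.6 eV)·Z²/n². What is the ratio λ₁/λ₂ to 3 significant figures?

0.0741

λ ∝ 1/ΔE ∝ 1/(1/n_f² − 1/n_i²), and the Z² and hc factors cancel in the ratio.
λ₁/λ₂ = (1/3² − 1/5²)/(1/1² − 1/5²) = 0.07111/0.9600 = 0.0741.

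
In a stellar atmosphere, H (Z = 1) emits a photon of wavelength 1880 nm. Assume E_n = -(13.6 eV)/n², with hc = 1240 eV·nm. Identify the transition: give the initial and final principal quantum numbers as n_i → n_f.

The photon energy is ΔE = hc/λ = 1240 / 1880 = 0.6596 eV.
With Z = 1, ΔE = 13.60 × (1/n_f² − 1/n_i²), so 1/n_f² − 1/n_i² = 0.04850.
Trying n_f = 3 gives 1/n_i² = 0.06261, i.e. n_i ≈ 4; this pair matches.

n_i = 4, n_f = 3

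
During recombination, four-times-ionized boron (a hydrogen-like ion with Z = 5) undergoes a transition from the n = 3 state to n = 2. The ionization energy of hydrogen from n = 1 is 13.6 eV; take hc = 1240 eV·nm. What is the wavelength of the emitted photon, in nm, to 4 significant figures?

For Z = 5 the level energies scale as Z², so the effective Rydberg energy is 13.6 × 25 = 340.0 eV.
ΔE = 340.0 × (1/2² − 1/3²) = 340.0 × 0.1389 = 47.22 eV.
λ = hc/ΔE = 1240 / 47.22 = 26.26 nm.

26.26 nm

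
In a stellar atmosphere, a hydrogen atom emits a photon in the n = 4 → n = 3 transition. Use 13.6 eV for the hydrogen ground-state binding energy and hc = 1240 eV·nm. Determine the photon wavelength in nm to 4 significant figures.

ΔE = 13.60 × (1/3² − 1/4²) = 13.60 × 0.04861 = 0.6611 eV.
λ = hc/ΔE = 1240 / 0.6611 = 1876 nm.

1876 nm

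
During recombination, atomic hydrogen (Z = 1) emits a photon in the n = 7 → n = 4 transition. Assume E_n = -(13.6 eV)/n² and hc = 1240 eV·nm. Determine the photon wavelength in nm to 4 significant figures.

2166 nm

ΔE = 13.60 × (1/4² − 1/7²) = 13.60 × 0.04209 = 0.5724 eV.
λ = hc/ΔE = 1240 / 0.5724 = 2166 nm.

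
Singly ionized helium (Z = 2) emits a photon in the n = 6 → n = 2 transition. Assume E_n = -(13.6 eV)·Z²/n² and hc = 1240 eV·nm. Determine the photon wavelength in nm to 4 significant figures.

For Z = 2 the level energies scale as Z², so the effective Rydberg energy is 13.6 × 4 = 54.40 eV.
ΔE = 54.40 × (1/2² − 1/6²) = 54.40 × 0.2222 = 12.09 eV.
λ = hc/ΔE = 1240 / 12.09 = 102.6 nm.

102.6 nm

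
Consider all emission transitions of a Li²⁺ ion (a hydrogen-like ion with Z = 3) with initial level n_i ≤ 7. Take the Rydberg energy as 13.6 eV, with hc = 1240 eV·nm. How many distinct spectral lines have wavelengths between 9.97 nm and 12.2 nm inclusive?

5

Enumerate all n_i → n_f pairs with 1 ≤ n_f < n_i ≤ 7 and compute λ = 1240 / [13.6·9·(1/n_f² − 1/n_i²)].
Lines falling in [9.97, 12.2] nm: 7→1 (10.34 nm), 6→1 (10.42 nm), 5→1 (10.55 nm), 4→1 (10.81 nm), 3→1 (11.40 nm).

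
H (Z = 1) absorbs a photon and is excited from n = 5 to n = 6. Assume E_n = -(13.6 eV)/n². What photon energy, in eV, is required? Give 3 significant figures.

0.166 eV

E_6 = −13.60/36 = −0.3778 eV and E_5 = −13.60/25 = −0.5440 eV.
The photon energy is |E_6 − E_5| = 0.166 eV.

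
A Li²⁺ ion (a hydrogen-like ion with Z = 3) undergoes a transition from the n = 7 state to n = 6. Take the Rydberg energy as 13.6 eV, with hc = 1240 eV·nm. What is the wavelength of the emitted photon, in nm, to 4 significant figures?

For Z = 3 the level energies scale as Z², so the effective Rydberg energy is 13.6 × 9 = 122.4 eV.
ΔE = 122.4 × (1/6² − 1/7²) = 122.4 × 0.007370 = 0.9020 eV.
λ = hc/ΔE = 1240 / 0.9020 = 1375 nm.

1375 nm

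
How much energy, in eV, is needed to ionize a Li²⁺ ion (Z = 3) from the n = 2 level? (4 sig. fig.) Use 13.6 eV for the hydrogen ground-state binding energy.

30.60 eV

E_n = −13.6 Z²/n² = −122.4/n² eV for Z = 3.
E_2 = −122.4/4 = −30.60 eV, so ionization (to E = 0) requires 30.60 eV.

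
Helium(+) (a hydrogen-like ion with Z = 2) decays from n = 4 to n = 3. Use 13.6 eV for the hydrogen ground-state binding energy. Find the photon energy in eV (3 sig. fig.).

The Bohr energies scale as Z², so for Z = 2: E_n = −54.40/n² eV.
E_4 = −54.40/16 = −3.400 eV and E_3 = −54.40/9 = −6.044 eV.
The photon energy is |E_4 − E_3| = 2.64 eV.

2.64 eV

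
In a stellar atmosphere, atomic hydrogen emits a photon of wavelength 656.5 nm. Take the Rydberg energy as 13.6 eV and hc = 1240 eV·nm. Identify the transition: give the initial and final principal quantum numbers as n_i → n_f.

n_i = 3, n_f = 2

The photon energy is ΔE = hc/λ = 1240 / 656.5 = 1.889 eV.
With Z = 1, ΔE = 13.60 × (1/n_f² − 1/n_i²), so 1/n_f² − 1/n_i² = 0.1389.
Trying n_f = 2 gives 1/n_i² = 0.1111, i.e. n_i ≈ 3; this pair matches.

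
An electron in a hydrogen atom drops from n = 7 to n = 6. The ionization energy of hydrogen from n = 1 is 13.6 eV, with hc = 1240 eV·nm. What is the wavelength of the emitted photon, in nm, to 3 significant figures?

12400 nm

ΔE = 13.60 × (1/6² − 1/7²) = 13.60 × 0.007370 = 0.1002 eV.
λ = hc/ΔE = 1240 / 0.1002 = 12400 nm.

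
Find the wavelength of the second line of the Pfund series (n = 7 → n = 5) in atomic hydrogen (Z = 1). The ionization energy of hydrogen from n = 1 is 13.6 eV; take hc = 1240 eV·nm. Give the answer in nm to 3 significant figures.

4650 nm

The Pfund series terminates on n_f = 5; the second line has n_i = 5+2 = 7.
ΔE = 13.60 × (1/5² − 1/7²) = 0.2664 eV.
λ = 1240 / 0.2664 = 4650 nm.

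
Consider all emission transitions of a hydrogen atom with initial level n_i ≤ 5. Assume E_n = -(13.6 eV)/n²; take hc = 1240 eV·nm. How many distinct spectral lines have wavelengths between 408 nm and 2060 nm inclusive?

5

Enumerate all n_i → n_f pairs with 1 ≤ n_f < n_i ≤ 5 and compute λ = 1240 / [13.6·1·(1/n_f² − 1/n_i²)].
Lines falling in [408, 2060] nm: 5→2 (434.2 nm), 4→2 (486.3 nm), 3→2 (656.5 nm), 5→3 (1282 nm), 4→3 (1876 nm).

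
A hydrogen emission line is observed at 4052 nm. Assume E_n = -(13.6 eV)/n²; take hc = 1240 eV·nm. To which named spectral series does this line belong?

ΔE = 1240/4052 = 0.3060 eV.
This matches 13.6 × (1/4² − 1/5²), so n_f = 4: the Brackett series.

Brackett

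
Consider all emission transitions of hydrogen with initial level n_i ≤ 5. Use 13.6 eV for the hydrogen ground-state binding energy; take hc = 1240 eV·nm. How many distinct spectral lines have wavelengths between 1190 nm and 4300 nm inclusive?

Enumerate all n_i → n_f pairs with 1 ≤ n_f < n_i ≤ 5 and compute λ = 1240 / [13.6·1·(1/n_f² − 1/n_i²)].
Lines falling in [1190, 4300] nm: 5→3 (1282 nm), 4→3 (1876 nm), 5→4 (4052 nm).

3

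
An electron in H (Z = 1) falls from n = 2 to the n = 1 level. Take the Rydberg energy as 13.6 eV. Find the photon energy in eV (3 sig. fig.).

10.2 eV

E_2 = −13.60/4 = −3.400 eV and E_1 = −13.60/1 = −13.60 eV.
The photon energy is |E_2 − E_1| = 10.2 eV.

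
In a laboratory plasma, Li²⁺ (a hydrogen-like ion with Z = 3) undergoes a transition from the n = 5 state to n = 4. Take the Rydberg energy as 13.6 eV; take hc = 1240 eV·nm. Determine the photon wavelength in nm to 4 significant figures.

For Z = 3 the level energies scale as Z², so the effective Rydberg energy is 13.6 × 9 = 122.4 eV.
ΔE = 122.4 × (1/4² − 1/5²) = 122.4 × 0.02250 = 2.754 eV.
λ = hc/ΔE = 1240 / 2.754 = 450.3 nm.

450.3 nm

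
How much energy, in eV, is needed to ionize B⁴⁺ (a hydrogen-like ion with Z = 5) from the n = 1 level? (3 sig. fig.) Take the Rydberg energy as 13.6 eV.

340 eV

E_n = −13.6 Z²/n² = −340.0/n² eV for Z = 5.
E_1 = −340.0/1 = −340 eV, so ionization (to E = 0) requires 340 eV.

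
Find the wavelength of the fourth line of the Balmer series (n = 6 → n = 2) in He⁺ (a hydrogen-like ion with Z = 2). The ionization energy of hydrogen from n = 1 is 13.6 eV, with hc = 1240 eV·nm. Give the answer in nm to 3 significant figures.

The Balmer series terminates on n_f = 2; the fourth line has n_i = 2+4 = 6.
ΔE = 54.40 × (1/2² − 1/6²) = 12.09 eV.
λ = 1240 / 12.09 = 103 nm.

103 nm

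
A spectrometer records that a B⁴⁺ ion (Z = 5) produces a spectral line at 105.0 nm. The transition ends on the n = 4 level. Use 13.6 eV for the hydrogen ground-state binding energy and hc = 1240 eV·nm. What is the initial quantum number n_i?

The photon energy is ΔE = hc/λ = 1240 / 105.0 = 11.81 eV.
With Z = 5, ΔE = 340.0 × (1/n_f² − 1/n_i²), so 1/n_f² − 1/n_i² = 0.03473.
With n_f = 4: 1/n_i² = 1/16 − 0.03473 = 0.02777, so n_i ≈ 6.00.

n_i = 6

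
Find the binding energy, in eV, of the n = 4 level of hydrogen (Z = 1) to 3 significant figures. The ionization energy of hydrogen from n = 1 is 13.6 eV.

0.850 eV

E_4 = −13.60/16 = −0.850 eV, so ionization (to E = 0) requires 0.850 eV.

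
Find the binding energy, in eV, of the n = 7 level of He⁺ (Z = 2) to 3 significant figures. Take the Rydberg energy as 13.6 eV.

E_n = −13.6 Z²/n² = −54.40/n² eV for Z = 2.
E_7 = −54.40/49 = −1.11 eV, so ionization (to E = 0) requires 1.11 eV.

1.11 eV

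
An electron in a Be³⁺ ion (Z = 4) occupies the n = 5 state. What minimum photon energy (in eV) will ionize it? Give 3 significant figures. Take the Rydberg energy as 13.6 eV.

8.70 eV

E_n = −13.6 Z²/n² = −217.6/n² eV for Z = 4.
E_5 = −217.6/25 = −8.70 eV, so ionization (to E = 0) requires 8.70 eV.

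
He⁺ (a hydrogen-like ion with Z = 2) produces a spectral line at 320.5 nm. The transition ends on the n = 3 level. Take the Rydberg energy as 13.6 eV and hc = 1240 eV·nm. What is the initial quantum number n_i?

The photon energy is ΔE = hc/λ = 1240 / 320.5 = 3.869 eV.
With Z = 2, ΔE = 54.40 × (1/n_f² − 1/n_i²), so 1/n_f² − 1/n_i² = 0.07112.
With n_f = 3: 1/n_i² = 1/9 − 0.07112 = 0.03999, so n_i ≈ 5.00.

n_i = 5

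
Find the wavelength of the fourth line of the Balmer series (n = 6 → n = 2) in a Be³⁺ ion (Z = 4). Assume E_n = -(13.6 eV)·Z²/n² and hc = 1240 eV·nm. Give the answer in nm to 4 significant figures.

The Balmer series terminates on n_f = 2; the fourth line has n_i = 2+4 = 6.
ΔE = 217.6 × (1/2² − 1/6²) = 48.36 eV.
λ = 1240 / 48.36 = 25.64 nm.

25.64 nm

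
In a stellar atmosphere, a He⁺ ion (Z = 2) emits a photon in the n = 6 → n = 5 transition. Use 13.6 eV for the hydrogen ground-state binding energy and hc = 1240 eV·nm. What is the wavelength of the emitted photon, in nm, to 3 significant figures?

1860 nm

For Z = 2 the level energies scale as Z², so the effective Rydberg energy is 13.6 × 4 = 54.40 eV.
ΔE = 54.40 × (1/5² − 1/6²) = 54.40 × 0.01222 = 0.6649 eV.
λ = hc/ΔE = 1240 / 0.6649 = 1860 nm.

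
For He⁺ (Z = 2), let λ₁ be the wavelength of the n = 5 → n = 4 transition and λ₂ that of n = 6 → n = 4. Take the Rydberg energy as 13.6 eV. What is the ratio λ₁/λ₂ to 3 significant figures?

1.54

λ ∝ 1/ΔE ∝ 1/(1/n_f² − 1/n_i²), and the Z² and hc factors cancel in the ratio.
λ₁/λ₂ = (1/4² − 1/6²)/(1/4² − 1/5²) = 0.03472/0.02250 = 1.54.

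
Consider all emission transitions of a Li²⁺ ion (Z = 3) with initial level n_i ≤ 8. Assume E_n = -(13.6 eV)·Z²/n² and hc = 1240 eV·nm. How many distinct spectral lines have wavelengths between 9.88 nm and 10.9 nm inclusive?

5

Enumerate all n_i → n_f pairs with 1 ≤ n_f < n_i ≤ 8 and compute λ = 1240 / [13.6·9·(1/n_f² − 1/n_i²)].
Lines falling in [9.88, 10.9] nm: 8→1 (10.29 nm), 7→1 (10.34 nm), 6→1 (10.42 nm), 5→1 (10.55 nm), 4→1 (10.81 nm).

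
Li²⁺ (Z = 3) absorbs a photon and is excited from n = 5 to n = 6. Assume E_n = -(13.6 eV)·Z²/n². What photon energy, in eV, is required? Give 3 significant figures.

1.50 eV

The Bohr energies scale as Z², so for Z = 3: E_n = −122.4/n² eV.
E_6 = −122.4/36 = −3.400 eV and E_5 = −122.4/25 = −4.896 eV.
The photon energy is |E_6 − E_5| = 1.50 eV.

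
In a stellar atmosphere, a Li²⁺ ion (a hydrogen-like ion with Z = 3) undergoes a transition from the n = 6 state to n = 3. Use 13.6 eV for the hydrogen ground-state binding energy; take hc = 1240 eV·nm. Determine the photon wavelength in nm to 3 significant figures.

For Z = 3 the level energies scale as Z², so the effective Rydberg energy is 13.6 × 9 = 122.4 eV.
ΔE = 122.4 × (1/3² − 1/6²) = 122.4 × 0.08333 = 10.20 eV.
λ = hc/ΔE = 1240 / 10.20 = 122 nm.

122 nm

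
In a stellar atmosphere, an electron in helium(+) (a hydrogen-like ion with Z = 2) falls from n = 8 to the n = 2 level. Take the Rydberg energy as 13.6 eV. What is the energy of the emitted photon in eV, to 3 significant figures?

12.8 eV

The Bohr energies scale as Z², so for Z = 2: E_n = −54.40/n² eV.
E_8 = −54.40/64 = −0.8500 eV and E_2 = −54.40/4 = −13.60 eV.
The photon energy is |E_8 − E_2| = 12.8 eV.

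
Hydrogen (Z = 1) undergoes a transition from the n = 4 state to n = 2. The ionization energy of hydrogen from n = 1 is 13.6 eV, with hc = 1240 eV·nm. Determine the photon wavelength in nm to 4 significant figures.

ΔE = 13.60 × (1/2² − 1/4²) = 13.60 × 0.1875 = 2.550 eV.
λ = hc/ΔE = 1240 / 2.550 = 486.3 nm.
This line belongs to the Balmer series.

486.3 nm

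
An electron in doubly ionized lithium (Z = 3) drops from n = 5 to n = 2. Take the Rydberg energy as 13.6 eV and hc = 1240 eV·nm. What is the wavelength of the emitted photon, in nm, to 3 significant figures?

48.2 nm

For Z = 3 the level energies scale as Z², so the effective Rydberg energy is 13.6 × 9 = 122.4 eV.
ΔE = 122.4 × (1/2² − 1/5²) = 122.4 × 0.2100 = 25.70 eV.
λ = hc/ΔE = 1240 / 25.70 = 48.2 nm.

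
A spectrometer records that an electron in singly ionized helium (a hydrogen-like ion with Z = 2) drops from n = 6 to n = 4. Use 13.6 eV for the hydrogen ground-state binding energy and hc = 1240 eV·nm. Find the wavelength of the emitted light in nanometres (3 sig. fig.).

656 nm

For Z = 2 the level energies scale as Z², so the effective Rydberg energy is 13.6 × 4 = 54.40 eV.
ΔE = 54.40 × (1/4² − 1/6²) = 54.40 × 0.03472 = 1.889 eV.
λ = hc/ΔE = 1240 / 1.889 = 656 nm.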